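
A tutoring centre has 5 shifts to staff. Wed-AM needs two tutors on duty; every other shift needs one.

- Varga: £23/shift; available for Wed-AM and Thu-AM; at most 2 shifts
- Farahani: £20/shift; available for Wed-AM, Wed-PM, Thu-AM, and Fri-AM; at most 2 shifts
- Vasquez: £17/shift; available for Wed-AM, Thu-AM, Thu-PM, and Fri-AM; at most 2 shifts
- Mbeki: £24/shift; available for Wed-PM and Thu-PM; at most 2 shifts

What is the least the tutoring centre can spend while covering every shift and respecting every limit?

£120

Picking the cheapest available tutor for each shift independently would cost £108, but that ignores the shift limits.
An optimal schedule: Wed-AM→Varga+Vasquez, Wed-PM→Farahani, Thu-AM→Varga, Thu-PM→Vasquez, Fri-AM→Farahani.
Total: 23 + 17 + 20 + 23 + 17 + 20 = £120.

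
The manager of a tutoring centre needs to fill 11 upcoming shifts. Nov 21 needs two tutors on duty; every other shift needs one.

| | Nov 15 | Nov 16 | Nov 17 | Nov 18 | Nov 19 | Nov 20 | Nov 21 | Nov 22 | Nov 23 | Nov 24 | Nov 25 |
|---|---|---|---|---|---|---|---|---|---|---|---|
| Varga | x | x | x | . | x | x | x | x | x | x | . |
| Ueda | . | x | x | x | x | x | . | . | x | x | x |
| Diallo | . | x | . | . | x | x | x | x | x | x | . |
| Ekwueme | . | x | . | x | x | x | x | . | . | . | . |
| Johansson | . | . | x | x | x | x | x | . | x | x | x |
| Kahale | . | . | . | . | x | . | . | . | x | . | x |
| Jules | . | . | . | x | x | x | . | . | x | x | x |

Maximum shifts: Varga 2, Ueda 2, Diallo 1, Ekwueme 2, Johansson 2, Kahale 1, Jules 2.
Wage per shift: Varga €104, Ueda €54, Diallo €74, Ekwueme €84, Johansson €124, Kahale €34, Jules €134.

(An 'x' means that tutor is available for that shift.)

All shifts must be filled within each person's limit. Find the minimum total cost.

Nov 15 can only be covered by Varga, so that assignment is forced.
Picking the cheapest available tutor for each shift independently would cost €708, but that ignores the shift limits.
An optimal schedule: Nov 15→Varga, Nov 16→Ueda, Nov 17→Ueda, Nov 18→Ekwueme, Nov 19→Jules, Nov 20→Jules, Nov 21→Ekwueme+Johansson, Nov 22→Varga, Nov 23→Kahale, Nov 24→Diallo, Nov 25→Johansson.
Total: 104 + 54 + 54 + 84 + 134 + 134 + 84 + 124 + 104 + 34 + 74 + 124 = €1108.

€1108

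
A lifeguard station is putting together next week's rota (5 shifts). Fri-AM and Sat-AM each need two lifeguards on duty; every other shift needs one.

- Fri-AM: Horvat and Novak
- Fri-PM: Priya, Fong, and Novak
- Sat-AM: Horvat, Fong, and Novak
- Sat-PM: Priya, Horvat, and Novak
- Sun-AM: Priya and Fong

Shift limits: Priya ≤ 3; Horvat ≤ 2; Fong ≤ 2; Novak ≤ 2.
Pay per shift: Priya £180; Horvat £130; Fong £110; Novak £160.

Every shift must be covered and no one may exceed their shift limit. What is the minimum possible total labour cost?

£980

Fri-AM can only be covered by Horvat and Novak, so that assignment is forced.
Picking the cheapest available lifeguard for each shift independently would cost £880, but that ignores the shift limits.
An optimal schedule: Fri-AM→Horvat+Novak, Fri-PM→Fong, Sat-AM→Horvat+Novak, Sat-PM→Priya, Sun-AM→Fong.
Total: 130 + 160 + 110 + 130 + 160 + 180 + 110 = £980.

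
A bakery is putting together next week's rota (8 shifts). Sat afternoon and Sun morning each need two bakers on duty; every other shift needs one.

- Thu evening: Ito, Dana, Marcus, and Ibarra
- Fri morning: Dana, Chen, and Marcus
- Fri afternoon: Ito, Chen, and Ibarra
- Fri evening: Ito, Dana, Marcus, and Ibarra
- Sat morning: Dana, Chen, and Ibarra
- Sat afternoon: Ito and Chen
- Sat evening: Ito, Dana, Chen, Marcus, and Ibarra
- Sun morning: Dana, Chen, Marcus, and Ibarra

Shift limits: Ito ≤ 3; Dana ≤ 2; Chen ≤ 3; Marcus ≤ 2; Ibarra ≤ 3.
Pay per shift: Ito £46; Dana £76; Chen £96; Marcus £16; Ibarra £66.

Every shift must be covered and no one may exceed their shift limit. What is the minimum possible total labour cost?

Sat afternoon can only be covered by Ito and Chen, so that assignment is forced.
Picking the cheapest available baker for each shift independently would cost £400, but that ignores the shift limits.
An optimal schedule: Thu evening→Marcus, Fri morning→Marcus, Fri afternoon→Ito, Fri evening→Ito, Sat morning→Ibarra, Sat afternoon→Ito+Chen, Sat evening→Ibarra, Sun morning→Ibarra+Dana.
Total: 16 + 16 + 46 + 46 + 66 + 46 + 96 + 66 + 66 + 76 = £540.

£540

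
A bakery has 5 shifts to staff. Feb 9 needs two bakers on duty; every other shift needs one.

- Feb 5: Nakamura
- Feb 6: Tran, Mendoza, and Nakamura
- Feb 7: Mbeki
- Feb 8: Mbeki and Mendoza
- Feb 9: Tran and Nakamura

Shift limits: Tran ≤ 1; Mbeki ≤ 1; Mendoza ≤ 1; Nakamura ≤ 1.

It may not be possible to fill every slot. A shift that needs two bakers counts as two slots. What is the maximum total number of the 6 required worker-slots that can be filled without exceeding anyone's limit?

4

Total capacity across all bakers is 1+1+1+1 = 4, and 6 slots are needed, so at most 4 can be filled.
An assignment achieving 4: Feb 5→Nakamura, Feb 7→Mbeki, Feb 8→Mendoza, Feb 9→Tran.
Loads: Tran 1/1, Mbeki 1/1, Mendoza 1/1, Nakamura 1/1.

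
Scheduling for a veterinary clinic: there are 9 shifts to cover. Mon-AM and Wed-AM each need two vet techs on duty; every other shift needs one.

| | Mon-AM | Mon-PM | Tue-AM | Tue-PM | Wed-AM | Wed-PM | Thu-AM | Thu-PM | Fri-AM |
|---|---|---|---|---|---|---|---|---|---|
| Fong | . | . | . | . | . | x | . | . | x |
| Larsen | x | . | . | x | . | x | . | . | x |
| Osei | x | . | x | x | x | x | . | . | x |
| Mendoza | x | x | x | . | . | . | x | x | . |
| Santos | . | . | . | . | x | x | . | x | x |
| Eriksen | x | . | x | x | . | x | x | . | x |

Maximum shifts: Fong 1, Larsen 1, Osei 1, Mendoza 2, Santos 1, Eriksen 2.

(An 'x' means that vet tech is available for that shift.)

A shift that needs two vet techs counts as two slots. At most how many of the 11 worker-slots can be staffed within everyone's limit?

8

Total capacity across all vet techs is 1+1+1+2+1+2 = 8, and 11 slots are needed, so at most 8 can be filled.
An assignment achieving 8: Mon-AM→Eriksen, Mon-PM→Mendoza, Tue-AM→Eriksen, Tue-PM→Larsen, Wed-AM→Osei+Santos, Wed-PM→Fong, Thu-AM→Mendoza.
Loads: Fong 1/1, Larsen 1/1, Osei 1/1, Mendoza 2/2, Santos 1/1, Eriksen 2/2.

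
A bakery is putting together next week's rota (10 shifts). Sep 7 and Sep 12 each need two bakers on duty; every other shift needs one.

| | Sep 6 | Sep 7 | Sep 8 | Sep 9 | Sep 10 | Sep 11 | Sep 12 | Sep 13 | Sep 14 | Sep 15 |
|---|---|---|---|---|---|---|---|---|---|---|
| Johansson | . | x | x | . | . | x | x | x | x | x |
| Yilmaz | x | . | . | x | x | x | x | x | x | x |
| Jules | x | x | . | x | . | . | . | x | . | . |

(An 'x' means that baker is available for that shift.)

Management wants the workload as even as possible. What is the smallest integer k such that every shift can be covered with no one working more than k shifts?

With 3 bakers and 12 worker-slots to fill, someone must work at least ⌈12/3⌉ = 4 shifts, so k ≥ 4.
k = 4 works: Sep 6→Jules, Sep 7→Johansson+Jules, Sep 8→Johansson, Sep 9→Jules, Sep 10→Yilmaz, Sep 11→Johansson, Sep 12→Johansson+Yilmaz, Sep 13→Jules, Sep 14→Yilmaz, Sep 15→Yilmaz.
Loads: Johansson 4, Yilmaz 4, Jules 4 — all ≤ 4.

4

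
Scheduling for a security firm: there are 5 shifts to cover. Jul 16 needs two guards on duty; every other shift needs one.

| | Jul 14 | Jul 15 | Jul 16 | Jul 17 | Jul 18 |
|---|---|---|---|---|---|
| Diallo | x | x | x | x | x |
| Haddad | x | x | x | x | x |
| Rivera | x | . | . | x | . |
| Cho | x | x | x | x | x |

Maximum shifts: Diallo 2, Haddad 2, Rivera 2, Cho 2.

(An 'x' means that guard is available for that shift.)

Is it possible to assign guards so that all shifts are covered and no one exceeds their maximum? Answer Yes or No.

One valid schedule: Jul 14→Rivera, Jul 15→Diallo, Jul 16→Diallo+Haddad, Jul 17→Rivera, Jul 18→Haddad.
Loads: Diallo 2/2, Haddad 2/2, Rivera 2/2, Cho 0/2 — all within limits.

Yes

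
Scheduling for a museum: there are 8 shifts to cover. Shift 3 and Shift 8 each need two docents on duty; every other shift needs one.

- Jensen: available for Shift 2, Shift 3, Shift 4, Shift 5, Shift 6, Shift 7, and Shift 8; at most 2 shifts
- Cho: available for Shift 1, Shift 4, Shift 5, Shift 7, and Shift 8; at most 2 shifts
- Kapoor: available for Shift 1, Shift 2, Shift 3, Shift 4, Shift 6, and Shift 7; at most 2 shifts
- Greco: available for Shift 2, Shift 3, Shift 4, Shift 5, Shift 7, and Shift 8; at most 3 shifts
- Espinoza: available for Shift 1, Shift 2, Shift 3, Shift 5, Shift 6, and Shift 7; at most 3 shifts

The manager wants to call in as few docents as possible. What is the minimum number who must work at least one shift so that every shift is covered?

4

10 slots to fill and no one can take more than 3, so at least ⌈10/3⌉ = 4 docents are needed.
Jensen, Cho, Greco, and Espinoza alone can cover everything: Shift 1→Cho, Shift 2→Jensen, Shift 3→Greco+Espinoza, Shift 4→Greco, Shift 5→Espinoza, Shift 6→Jensen, Shift 7→Espinoza, Shift 8→Cho+Greco.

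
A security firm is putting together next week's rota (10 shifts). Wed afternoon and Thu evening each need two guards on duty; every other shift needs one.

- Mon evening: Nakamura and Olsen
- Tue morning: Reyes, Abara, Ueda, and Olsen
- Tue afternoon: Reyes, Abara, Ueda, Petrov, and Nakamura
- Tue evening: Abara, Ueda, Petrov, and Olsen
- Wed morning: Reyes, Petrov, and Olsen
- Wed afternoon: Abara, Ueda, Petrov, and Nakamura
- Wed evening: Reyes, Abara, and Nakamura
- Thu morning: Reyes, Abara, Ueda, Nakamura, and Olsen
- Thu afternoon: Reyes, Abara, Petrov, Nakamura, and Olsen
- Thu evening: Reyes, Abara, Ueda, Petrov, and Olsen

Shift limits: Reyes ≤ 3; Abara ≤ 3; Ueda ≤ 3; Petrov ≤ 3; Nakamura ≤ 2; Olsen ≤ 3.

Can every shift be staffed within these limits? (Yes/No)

Yes

One valid schedule: Mon evening→Nakamura, Tue morning→Reyes, Tue afternoon→Abara, Tue evening→Abara, Wed morning→Reyes, Wed afternoon→Ueda+Petrov, Wed evening→Reyes, Thu morning→Abara, Thu afternoon→Petrov, Thu evening→Ueda+Petrov.
Loads: Reyes 3/3, Abara 3/3, Ueda 2/3, Petrov 3/3, Nakamura 1/2, Olsen 0/3 — all within limits.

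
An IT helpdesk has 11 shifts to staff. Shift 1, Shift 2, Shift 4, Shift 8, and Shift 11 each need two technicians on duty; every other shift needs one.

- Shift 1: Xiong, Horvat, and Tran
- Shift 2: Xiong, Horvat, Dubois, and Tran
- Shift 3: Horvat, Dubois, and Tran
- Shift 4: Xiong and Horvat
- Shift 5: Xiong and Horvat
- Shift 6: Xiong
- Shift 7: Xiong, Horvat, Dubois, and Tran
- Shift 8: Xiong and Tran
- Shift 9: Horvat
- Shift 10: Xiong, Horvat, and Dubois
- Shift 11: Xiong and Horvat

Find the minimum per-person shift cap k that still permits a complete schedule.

With 4 technicians and 16 worker-slots to fill, someone must work at least ⌈16/4⌉ = 4 shifts, so k ≥ 4.
k = 4 is infeasible (exhaustive check).
k = 5 works: Shift 1→Horvat+Tran, Shift 2→Dubois+Tran, Shift 3→Horvat, Shift 4→Xiong+Horvat, Shift 5→Xiong, Shift 6→Xiong, Shift 7→Dubois, Shift 8→Xiong+Tran, Shift 9→Horvat, Shift 10→Dubois, Shift 11→Xiong+Horvat.
Loads: Xiong 5, Horvat 5, Dubois 3, Tran 3 — all ≤ 5.

5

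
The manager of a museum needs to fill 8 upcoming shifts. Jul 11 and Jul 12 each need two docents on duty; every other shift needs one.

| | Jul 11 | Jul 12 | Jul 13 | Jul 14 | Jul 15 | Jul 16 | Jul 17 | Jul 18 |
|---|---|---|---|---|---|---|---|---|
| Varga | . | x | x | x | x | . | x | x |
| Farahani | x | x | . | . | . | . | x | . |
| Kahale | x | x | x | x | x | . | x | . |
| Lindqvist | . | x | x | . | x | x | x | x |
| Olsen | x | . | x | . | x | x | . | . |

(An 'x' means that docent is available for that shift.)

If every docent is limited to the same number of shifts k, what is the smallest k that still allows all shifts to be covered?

2

With 5 docents and 10 worker-slots to fill, someone must work at least ⌈10/5⌉ = 2 shifts, so k ≥ 2.
k = 2 works: Jul 11→Farahani+Kahale, Jul 12→Kahale+Lindqvist, Jul 13→Olsen, Jul 14→Varga, Jul 15→Olsen, Jul 16→Lindqvist, Jul 17→Farahani, Jul 18→Varga.
Loads: Varga 2, Farahani 2, Kahale 2, Lindqvist 2, Olsen 2 — all ≤ 2.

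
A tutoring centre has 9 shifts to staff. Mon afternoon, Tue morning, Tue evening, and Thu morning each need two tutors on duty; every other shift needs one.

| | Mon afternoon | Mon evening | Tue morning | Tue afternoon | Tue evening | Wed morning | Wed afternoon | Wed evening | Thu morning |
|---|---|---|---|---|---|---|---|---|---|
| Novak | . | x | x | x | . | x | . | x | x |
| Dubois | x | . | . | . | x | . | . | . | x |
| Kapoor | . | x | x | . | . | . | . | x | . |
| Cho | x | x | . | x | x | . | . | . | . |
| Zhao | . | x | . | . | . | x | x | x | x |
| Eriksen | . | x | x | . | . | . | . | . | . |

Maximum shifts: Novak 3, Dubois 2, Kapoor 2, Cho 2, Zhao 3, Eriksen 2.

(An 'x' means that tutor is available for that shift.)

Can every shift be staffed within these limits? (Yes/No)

Yes

Mon afternoon can only be covered by Dubois and Cho, so that assignment is forced.
Tue evening can only be covered by Dubois and Cho, so that assignment is forced.
Wed afternoon can only be covered by Zhao, so that assignment is forced.
One valid schedule: Mon afternoon→Dubois+Cho, Mon evening→Zhao, Tue morning→Kapoor+Eriksen, Tue afternoon→Novak, Tue evening→Dubois+Cho, Wed morning→Novak, Wed afternoon→Zhao, Wed evening→Kapoor, Thu morning→Novak+Zhao.
Loads: Novak 3/3, Dubois 2/2, Kapoor 2/2, Cho 2/2, Zhao 3/3, Eriksen 1/2 — all within limits.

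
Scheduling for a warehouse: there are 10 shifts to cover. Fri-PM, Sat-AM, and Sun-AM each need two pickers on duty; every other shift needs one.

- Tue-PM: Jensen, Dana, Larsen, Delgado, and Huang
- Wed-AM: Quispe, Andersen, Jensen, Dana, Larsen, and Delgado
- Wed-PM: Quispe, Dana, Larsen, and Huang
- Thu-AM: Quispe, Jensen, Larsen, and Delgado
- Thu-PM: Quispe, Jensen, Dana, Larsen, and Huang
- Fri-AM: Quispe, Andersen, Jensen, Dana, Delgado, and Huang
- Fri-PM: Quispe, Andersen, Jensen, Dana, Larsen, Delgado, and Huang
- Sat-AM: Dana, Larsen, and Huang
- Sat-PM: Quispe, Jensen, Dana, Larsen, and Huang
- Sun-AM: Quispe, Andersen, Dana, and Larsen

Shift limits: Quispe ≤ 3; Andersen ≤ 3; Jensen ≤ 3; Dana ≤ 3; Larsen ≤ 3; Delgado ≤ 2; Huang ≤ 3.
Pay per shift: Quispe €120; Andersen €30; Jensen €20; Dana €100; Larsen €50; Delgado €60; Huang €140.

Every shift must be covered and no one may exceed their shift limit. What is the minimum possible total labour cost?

Picking the cheapest available picker for each shift independently would cost €450, but that ignores the shift limits.
An optimal schedule: Tue-PM→Jensen, Wed-AM→Andersen, Wed-PM→Larsen, Thu-AM→Jensen, Thu-PM→Jensen, Fri-AM→Delgado, Fri-PM→Andersen+Delgado, Sat-AM→Larsen+Dana, Sat-PM→Larsen, Sun-AM→Andersen+Dana.
Total: 20 + 30 + 50 + 20 + 20 + 60 + 30 + 60 + 50 + 100 + 50 + 30 + 100 = €620.

€620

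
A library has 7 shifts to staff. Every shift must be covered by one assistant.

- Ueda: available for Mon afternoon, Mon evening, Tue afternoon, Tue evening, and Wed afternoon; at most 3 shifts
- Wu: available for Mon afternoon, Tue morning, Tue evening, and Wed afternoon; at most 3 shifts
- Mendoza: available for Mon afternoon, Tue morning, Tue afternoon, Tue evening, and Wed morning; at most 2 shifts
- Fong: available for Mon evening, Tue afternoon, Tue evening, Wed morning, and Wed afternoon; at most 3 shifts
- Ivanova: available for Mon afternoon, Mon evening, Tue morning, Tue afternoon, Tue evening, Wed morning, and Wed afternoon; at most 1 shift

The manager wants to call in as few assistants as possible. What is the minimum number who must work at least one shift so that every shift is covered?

3

7 slots to fill and no one can take more than 3, so at least ⌈7/3⌉ = 3 assistants are needed.
Ueda, Wu, and Mendoza alone can cover everything: Mon afternoon→Wu, Mon evening→Ueda, Tue morning→Wu, Tue afternoon→Ueda, Tue evening→Wu, Wed morning→Mendoza, Wed afternoon→Ueda.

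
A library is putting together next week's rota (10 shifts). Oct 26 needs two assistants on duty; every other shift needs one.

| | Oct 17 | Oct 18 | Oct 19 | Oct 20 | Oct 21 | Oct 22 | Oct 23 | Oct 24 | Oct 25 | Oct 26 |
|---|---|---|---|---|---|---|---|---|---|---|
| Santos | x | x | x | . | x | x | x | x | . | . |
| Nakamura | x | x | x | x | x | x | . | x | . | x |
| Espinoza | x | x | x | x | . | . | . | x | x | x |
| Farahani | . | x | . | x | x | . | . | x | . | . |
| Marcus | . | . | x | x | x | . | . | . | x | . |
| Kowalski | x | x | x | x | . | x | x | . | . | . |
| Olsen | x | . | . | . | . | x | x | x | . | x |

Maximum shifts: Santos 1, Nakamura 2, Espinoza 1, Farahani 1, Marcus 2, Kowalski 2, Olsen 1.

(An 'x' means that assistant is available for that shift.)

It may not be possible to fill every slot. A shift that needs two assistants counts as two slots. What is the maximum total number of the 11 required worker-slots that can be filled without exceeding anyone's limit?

10

Total capacity across all assistants is 1+2+1+1+2+2+1 = 10, and 11 slots are needed, so at most 10 can be filled.
An assignment achieving 10: Oct 17→Kowalski, Oct 18→Farahani, Oct 19→Marcus, Oct 20→Marcus, Oct 21→Nakamura, Oct 22→Kowalski, Oct 23→Santos, Oct 25→Espinoza, Oct 26→Nakamura+Olsen.
Loads: Santos 1/1, Nakamura 2/2, Espinoza 1/1, Farahani 1/1, Marcus 2/2, Kowalski 2/2, Olsen 1/1.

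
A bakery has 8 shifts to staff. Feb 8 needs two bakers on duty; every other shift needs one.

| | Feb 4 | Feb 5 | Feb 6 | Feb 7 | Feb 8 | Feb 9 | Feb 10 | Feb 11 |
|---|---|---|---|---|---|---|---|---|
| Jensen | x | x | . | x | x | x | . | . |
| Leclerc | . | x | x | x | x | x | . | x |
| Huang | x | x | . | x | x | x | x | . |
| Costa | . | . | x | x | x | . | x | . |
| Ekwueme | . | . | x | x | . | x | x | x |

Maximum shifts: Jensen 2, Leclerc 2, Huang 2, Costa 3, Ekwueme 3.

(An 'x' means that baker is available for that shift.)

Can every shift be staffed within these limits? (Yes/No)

One valid schedule: Feb 4→Jensen, Feb 5→Jensen, Feb 6→Leclerc, Feb 7→Costa, Feb 8→Huang+Costa, Feb 9→Ekwueme, Feb 10→Huang, Feb 11→Leclerc.
Loads: Jensen 2/2, Leclerc 2/2, Huang 2/2, Costa 2/3, Ekwueme 1/3 — all within limits.

Yes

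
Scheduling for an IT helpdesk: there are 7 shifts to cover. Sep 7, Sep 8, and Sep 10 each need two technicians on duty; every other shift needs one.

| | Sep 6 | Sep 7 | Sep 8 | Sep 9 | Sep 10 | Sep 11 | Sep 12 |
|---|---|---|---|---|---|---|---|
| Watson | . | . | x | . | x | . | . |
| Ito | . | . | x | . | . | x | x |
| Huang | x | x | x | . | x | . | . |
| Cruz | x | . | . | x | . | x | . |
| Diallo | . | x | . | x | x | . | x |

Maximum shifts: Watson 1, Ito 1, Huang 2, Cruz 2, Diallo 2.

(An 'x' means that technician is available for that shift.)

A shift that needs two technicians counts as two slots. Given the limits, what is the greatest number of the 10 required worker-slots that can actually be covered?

Total capacity across all technicians is 1+1+2+2+2 = 8, and 10 slots are needed, so at most 8 can be filled.
An assignment achieving 8: Sep 6→Huang, Sep 7→Huang+Diallo, Sep 8→Watson, Sep 9→Cruz, Sep 10→Diallo, Sep 11→Cruz, Sep 12→Ito.
Loads: Watson 1/1, Ito 1/1, Huang 2/2, Cruz 2/2, Diallo 2/2.

8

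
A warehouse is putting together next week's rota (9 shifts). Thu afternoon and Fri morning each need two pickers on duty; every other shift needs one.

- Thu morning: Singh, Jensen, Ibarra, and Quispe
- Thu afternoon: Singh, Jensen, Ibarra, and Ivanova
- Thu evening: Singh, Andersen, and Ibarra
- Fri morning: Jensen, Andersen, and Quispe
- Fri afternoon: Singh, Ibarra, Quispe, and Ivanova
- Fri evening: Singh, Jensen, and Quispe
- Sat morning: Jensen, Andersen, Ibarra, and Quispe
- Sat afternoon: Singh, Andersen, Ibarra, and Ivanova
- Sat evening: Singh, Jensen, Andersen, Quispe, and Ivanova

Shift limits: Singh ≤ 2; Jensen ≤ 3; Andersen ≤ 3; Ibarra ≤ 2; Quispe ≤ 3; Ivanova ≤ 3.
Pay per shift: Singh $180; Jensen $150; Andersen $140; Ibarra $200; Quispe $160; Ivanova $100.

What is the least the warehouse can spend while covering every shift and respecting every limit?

$1490

Picking the cheapest available picker for each shift independently would cost $1420, but that ignores the shift limits.
An optimal schedule: Thu morning→Quispe, Thu afternoon→Ivanova+Jensen, Thu evening→Andersen, Fri morning→Andersen+Jensen, Fri afternoon→Ivanova, Fri evening→Jensen, Sat morning→Andersen, Sat afternoon→Ivanova, Sat evening→Quispe.
Total: 160 + 100 + 150 + 140 + 140 + 150 + 100 + 150 + 140 + 100 + 160 = $1490.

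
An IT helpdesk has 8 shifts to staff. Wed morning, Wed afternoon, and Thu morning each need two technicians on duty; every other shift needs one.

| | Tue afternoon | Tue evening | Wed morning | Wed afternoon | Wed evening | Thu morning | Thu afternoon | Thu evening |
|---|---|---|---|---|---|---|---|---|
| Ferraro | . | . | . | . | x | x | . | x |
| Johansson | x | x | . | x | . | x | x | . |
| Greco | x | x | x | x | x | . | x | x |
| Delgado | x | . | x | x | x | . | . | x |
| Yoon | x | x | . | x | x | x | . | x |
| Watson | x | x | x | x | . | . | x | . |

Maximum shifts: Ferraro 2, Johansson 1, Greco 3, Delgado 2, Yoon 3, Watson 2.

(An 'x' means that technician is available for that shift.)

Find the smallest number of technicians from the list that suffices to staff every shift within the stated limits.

11 slots to fill and no one can take more than 3, so at least ⌈11/3⌉ = 4 technicians are needed.
Any 4 technicians together have capacity at most 3+3+2+2 = 10 < 11 slots, so 4 can never suffice.
Ferraro, Johansson, Greco, Delgado, and Yoon alone can cover everything: Tue afternoon→Greco, Tue evening→Greco, Wed morning→Greco+Delgado, Wed afternoon→Delgado+Yoon, Wed evening→Ferraro, Thu morning→Ferraro+Yoon, Thu afternoon→Johansson, Thu evening→Yoon.

5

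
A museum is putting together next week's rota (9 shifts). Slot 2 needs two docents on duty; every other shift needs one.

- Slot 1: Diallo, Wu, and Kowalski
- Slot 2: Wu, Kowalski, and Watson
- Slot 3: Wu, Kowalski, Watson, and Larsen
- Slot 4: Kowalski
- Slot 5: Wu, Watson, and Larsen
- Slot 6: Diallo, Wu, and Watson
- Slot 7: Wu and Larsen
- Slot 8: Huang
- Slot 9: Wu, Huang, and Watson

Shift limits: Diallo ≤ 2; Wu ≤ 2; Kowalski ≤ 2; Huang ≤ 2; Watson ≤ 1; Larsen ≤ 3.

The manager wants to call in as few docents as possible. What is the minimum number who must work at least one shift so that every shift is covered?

10 slots to fill and no one can take more than 3, so at least ⌈10/3⌉ = 4 docents are needed.
Any 4 docents together have capacity at most 3+2+2+2 = 9 < 10 slots, so 4 can never suffice.
Diallo, Wu, Kowalski, Huang, and Larsen alone can cover everything: Slot 1→Diallo, Slot 2→Wu+Kowalski, Slot 3→Larsen, Slot 4→Kowalski, Slot 5→Wu, Slot 6→Diallo, Slot 7→Larsen, Slot 8→Huang, Slot 9→Huang.

5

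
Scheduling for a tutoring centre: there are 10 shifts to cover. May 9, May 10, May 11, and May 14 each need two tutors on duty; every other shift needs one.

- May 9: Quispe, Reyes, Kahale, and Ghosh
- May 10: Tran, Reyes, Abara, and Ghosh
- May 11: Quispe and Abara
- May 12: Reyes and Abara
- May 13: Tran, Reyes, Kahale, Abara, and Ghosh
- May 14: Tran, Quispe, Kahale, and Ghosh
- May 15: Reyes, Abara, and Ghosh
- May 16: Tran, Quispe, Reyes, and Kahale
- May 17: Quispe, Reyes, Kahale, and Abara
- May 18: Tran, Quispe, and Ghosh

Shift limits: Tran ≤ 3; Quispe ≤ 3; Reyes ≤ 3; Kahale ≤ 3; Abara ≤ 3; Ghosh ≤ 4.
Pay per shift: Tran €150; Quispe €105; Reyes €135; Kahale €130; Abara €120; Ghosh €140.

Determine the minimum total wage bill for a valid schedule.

May 11 can only be covered by Quispe and Abara, so that assignment is forced.
Picking the cheapest available tutor for each shift independently would cost €1625, but that ignores the shift limits.
An optimal schedule: May 9→Kahale+Reyes, May 10→Reyes+Ghosh, May 11→Quispe+Abara, May 12→Abara, May 13→Reyes, May 14→Kahale+Ghosh, May 15→Abara, May 16→Quispe, May 17→Kahale, May 18→Quispe.
Total: 130 + 135 + 135 + 140 + 105 + 120 + 120 + 135 + 130 + 140 + 120 + 105 + 130 + 105 = €1750.

€1750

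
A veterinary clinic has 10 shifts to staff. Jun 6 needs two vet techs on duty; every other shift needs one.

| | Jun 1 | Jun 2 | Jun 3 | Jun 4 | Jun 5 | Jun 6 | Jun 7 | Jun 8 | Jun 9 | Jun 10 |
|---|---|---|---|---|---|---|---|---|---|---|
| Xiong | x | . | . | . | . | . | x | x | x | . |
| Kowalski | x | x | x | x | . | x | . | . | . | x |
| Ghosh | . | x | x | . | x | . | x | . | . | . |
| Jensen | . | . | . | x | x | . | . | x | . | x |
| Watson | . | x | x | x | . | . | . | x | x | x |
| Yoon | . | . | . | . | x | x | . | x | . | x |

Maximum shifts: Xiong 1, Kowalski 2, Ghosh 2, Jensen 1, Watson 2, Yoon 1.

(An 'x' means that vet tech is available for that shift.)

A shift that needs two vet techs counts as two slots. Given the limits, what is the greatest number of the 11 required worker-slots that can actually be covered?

Total capacity across all vet techs is 1+2+2+1+2+1 = 9, and 11 slots are needed, so at most 9 can be filled.
An assignment achieving 9: Jun 1→Xiong, Jun 2→Kowalski, Jun 3→Ghosh, Jun 4→Jensen, Jun 6→Kowalski+Yoon, Jun 7→Ghosh, Jun 8→Watson, Jun 9→Watson.
Loads: Xiong 1/1, Kowalski 2/2, Ghosh 2/2, Jensen 1/1, Watson 2/2, Yoon 1/1.

9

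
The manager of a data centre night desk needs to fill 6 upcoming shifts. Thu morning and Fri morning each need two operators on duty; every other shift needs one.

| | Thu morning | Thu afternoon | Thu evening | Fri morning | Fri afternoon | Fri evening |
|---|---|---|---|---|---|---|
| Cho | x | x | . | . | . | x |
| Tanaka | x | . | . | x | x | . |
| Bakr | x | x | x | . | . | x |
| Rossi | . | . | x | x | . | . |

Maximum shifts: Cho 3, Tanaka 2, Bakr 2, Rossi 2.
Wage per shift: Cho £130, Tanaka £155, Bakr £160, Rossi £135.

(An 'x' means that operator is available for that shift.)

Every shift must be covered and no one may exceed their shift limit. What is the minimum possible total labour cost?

Fri morning can only be covered by Tanaka and Rossi, so that assignment is forced.
Fri afternoon can only be covered by Tanaka, so that assignment is forced.
Picking the cheapest available operator for each shift independently would cost £1125, but that ignores the shift limits.
An optimal schedule: Thu morning→Cho+Bakr, Thu afternoon→Cho, Thu evening→Rossi, Fri morning→Rossi+Tanaka, Fri afternoon→Tanaka, Fri evening→Cho.
Total: 130 + 160 + 130 + 135 + 135 + 155 + 155 + 130 = £1130.

£1130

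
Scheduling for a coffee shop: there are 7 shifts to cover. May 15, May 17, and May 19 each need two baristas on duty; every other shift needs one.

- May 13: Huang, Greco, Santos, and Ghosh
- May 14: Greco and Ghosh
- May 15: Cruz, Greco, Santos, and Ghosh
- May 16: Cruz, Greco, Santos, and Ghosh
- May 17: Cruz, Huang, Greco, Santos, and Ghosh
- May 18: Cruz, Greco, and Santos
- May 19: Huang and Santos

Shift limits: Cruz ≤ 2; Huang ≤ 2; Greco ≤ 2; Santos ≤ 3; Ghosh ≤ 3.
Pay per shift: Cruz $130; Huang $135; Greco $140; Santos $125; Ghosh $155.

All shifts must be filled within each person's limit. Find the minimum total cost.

$1340

May 19 can only be covered by Huang and Santos, so that assignment is forced.
Picking the cheapest available barista for each shift independently would cost $1285, but that ignores the shift limits.
An optimal schedule: May 13→Huang, May 14→Greco, May 15→Greco+Santos, May 16→Cruz, May 17→Santos+Ghosh, May 18→Cruz, May 19→Huang+Santos.
Total: 135 + 140 + 140 + 125 + 130 + 125 + 155 + 130 + 135 + 125 = $1340.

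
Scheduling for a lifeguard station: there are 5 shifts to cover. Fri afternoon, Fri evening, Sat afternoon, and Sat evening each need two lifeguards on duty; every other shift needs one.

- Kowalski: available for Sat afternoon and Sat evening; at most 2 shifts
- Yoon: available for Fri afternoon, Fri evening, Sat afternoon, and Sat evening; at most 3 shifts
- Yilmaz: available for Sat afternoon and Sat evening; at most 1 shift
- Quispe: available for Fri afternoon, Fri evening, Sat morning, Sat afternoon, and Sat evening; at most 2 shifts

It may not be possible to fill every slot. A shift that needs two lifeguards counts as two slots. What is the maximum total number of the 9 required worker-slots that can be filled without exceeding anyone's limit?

Total capacity across all lifeguards is 2+3+1+2 = 8, and 9 slots are needed, so at most 8 can be filled.
An assignment achieving 8: Fri afternoon→Yoon+Quispe, Fri evening→Yoon, Sat morning→Quispe, Sat afternoon→Kowalski+Yoon, Sat evening→Kowalski+Yilmaz.
Loads: Kowalski 2/2, Yoon 3/3, Yilmaz 1/1, Quispe 2/2.

8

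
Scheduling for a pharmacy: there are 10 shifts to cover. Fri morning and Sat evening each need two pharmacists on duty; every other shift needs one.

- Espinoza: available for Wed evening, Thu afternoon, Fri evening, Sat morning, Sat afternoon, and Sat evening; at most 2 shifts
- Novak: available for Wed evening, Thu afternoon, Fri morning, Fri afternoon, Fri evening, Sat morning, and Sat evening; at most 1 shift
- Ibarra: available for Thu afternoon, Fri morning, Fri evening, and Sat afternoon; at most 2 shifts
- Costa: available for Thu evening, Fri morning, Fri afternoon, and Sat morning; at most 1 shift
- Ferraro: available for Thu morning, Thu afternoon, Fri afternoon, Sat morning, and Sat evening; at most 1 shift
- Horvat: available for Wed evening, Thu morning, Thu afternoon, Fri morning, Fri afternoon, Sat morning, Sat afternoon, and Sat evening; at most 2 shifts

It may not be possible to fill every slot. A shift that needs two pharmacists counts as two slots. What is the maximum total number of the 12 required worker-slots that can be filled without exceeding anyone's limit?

9

Total capacity across all pharmacists is 2+1+2+1+1+2 = 9, and 12 slots are needed, so at most 9 can be filled.
An assignment achieving 9: Wed evening→Espinoza, Thu morning→Ferraro, Thu evening→Costa, Fri morning→Novak+Ibarra, Fri afternoon→Horvat, Fri evening→Espinoza, Sat afternoon→Ibarra, Sat evening→Horvat.
Loads: Espinoza 2/2, Novak 1/1, Ibarra 2/2, Costa 1/1, Ferraro 1/1, Horvat 2/2.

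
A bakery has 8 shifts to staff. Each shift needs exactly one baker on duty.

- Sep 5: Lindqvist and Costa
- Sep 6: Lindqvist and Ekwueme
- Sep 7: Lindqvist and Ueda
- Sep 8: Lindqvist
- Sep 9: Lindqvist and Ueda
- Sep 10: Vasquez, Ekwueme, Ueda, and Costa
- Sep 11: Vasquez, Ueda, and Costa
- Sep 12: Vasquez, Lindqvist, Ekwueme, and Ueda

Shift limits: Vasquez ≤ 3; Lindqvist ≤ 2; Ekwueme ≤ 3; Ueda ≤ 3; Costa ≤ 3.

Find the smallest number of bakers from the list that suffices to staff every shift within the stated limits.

8 slots to fill and no one can take more than 3, so at least ⌈8/3⌉ = 3 bakers are needed.
Lindqvist, Ekwueme, and Ueda alone can cover everything: Sep 5→Lindqvist, Sep 6→Ekwueme, Sep 7→Ueda, Sep 8→Lindqvist, Sep 9→Ueda, Sep 10→Ekwueme, Sep 11→Ueda, Sep 12→Ekwueme.

3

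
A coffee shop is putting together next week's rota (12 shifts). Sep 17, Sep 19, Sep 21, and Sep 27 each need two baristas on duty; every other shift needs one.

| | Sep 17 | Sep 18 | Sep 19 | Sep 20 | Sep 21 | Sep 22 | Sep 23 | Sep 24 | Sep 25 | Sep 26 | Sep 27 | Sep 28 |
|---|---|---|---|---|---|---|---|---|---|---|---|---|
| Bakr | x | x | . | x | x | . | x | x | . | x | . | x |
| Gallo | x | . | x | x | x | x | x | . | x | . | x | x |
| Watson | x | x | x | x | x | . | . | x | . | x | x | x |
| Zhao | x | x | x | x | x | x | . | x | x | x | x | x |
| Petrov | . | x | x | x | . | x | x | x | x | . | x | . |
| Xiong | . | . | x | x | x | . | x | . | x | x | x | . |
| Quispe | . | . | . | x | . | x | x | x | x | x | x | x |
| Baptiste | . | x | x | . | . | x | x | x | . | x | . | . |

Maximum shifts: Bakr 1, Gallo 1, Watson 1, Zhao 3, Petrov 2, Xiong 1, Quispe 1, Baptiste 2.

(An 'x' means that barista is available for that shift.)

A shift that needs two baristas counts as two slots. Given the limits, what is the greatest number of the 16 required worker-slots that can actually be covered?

12

Total capacity across all baristas is 1+1+1+3+2+1+1+2 = 12, and 16 slots are needed, so at most 12 can be filled.
An assignment achieving 12: Sep 17→Bakr+Gallo, Sep 18→Watson, Sep 19→Petrov+Baptiste, Sep 21→Zhao+Xiong, Sep 22→Zhao, Sep 23→Petrov, Sep 24→Baptiste, Sep 25→Zhao, Sep 28→Quispe.
Loads: Bakr 1/1, Gallo 1/1, Watson 1/1, Zhao 3/3, Petrov 2/2, Xiong 1/1, Quispe 1/1, Baptiste 2/2.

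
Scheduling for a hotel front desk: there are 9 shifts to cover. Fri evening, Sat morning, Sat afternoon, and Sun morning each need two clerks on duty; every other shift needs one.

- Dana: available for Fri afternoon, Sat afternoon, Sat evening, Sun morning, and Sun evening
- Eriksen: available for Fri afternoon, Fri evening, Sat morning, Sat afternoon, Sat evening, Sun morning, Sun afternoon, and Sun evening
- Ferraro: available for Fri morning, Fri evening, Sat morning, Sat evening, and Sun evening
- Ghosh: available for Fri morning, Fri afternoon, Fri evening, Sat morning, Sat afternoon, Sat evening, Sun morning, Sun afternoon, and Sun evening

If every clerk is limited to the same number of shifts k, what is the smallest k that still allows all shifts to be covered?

With 4 clerks and 13 worker-slots to fill, someone must work at least ⌈13/4⌉ = 4 shifts, so k ≥ 4.
k = 4 works: Fri morning→Ferraro, Fri afternoon→Dana, Fri evening→Eriksen+Ferraro, Sat morning→Eriksen+Ferraro, Sat afternoon→Dana+Eriksen, Sat evening→Dana, Sun morning→Dana+Ghosh, Sun afternoon→Eriksen, Sun evening→Ferraro.
Loads: Dana 4, Eriksen 4, Ferraro 4, Ghosh 1 — all ≤ 4.

4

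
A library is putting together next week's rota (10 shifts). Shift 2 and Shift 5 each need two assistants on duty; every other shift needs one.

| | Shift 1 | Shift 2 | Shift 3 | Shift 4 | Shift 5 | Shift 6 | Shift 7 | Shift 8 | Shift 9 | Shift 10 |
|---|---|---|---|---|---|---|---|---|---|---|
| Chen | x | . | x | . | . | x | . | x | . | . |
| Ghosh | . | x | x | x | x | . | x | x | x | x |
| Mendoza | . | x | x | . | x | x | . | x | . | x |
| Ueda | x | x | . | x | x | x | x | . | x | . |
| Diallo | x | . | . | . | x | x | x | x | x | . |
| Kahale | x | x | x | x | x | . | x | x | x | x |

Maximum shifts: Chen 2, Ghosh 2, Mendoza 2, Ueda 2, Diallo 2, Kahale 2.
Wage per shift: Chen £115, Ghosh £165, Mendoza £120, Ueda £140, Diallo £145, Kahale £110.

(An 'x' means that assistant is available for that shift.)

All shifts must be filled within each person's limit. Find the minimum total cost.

Picking the cheapest available assistant for each shift independently would cost £1345, but that ignores the shift limits.
An optimal schedule: Shift 1→Chen, Shift 2→Mendoza+Kahale, Shift 3→Chen, Shift 4→Ghosh, Shift 5→Diallo+Kahale, Shift 6→Mendoza, Shift 7→Ueda, Shift 8→Diallo, Shift 9→Ueda, Shift 10→Ghosh.
Total: 115 + 120 + 110 + 115 + 165 + 145 + 110 + 120 + 140 + 145 + 140 + 165 = £1590.

£1590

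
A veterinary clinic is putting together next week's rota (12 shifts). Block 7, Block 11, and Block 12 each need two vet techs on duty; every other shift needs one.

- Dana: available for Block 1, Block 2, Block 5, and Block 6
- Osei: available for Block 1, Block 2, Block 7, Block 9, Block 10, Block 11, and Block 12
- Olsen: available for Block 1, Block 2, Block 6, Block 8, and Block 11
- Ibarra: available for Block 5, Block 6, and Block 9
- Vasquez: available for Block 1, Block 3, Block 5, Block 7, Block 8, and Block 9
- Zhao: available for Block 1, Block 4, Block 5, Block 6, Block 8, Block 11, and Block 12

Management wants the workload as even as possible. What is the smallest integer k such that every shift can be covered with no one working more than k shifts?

With 6 vet techs and 15 worker-slots to fill, someone must work at least ⌈15/6⌉ = 3 shifts, so k ≥ 3.
k = 3 works: Block 1→Olsen, Block 2→Dana, Block 3→Vasquez, Block 4→Zhao, Block 5→Dana, Block 6→Dana, Block 7→Osei+Vasquez, Block 8→Olsen, Block 9→Ibarra, Block 10→Osei, Block 11→Olsen+Zhao, Block 12→Osei+Zhao.
Loads: Dana 3, Osei 3, Olsen 3, Ibarra 1, Vasquez 2, Zhao 3 — all ≤ 3.

3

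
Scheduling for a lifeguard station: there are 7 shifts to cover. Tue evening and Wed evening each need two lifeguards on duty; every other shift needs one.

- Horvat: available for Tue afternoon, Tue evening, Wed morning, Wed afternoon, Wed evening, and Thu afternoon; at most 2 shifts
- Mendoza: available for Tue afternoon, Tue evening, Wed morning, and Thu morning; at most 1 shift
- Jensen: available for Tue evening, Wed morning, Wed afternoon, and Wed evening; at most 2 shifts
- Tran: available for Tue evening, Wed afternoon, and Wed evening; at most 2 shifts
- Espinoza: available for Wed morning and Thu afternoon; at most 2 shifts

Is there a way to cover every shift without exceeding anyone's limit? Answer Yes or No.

Thu morning can only be covered by Mendoza, so that assignment is forced.
One valid schedule: Tue afternoon→Horvat, Tue evening→Jensen+Tran, Wed morning→Espinoza, Wed afternoon→Horvat, Wed evening→Jensen+Tran, Thu morning→Mendoza, Thu afternoon→Espinoza.
Loads: Horvat 2/2, Mendoza 1/1, Jensen 2/2, Tran 2/2, Espinoza 2/2 — all within limits.

Yes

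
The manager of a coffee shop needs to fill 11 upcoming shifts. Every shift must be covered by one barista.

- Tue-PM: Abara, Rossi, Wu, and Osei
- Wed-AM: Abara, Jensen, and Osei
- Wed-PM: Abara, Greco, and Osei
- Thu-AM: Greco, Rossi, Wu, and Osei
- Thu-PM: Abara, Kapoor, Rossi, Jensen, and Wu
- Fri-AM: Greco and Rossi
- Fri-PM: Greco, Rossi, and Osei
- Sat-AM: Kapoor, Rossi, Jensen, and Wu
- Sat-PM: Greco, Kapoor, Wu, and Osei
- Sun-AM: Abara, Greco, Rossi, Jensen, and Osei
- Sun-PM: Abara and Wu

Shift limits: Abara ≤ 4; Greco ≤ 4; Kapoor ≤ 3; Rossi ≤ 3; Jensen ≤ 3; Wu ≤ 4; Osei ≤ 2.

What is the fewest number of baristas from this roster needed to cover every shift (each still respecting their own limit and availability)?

11 slots to fill and no one can take more than 4, so at least ⌈11/4⌉ = 3 baristas are needed.
Abara, Greco, and Kapoor alone can cover everything: Tue-PM→Abara, Wed-AM→Abara, Wed-PM→Abara, Thu-AM→Greco, Thu-PM→Kapoor, Fri-AM→Greco, Fri-PM→Greco, Sat-AM→Kapoor, Sat-PM→Kapoor, Sun-AM→Greco, Sun-PM→Abara.

3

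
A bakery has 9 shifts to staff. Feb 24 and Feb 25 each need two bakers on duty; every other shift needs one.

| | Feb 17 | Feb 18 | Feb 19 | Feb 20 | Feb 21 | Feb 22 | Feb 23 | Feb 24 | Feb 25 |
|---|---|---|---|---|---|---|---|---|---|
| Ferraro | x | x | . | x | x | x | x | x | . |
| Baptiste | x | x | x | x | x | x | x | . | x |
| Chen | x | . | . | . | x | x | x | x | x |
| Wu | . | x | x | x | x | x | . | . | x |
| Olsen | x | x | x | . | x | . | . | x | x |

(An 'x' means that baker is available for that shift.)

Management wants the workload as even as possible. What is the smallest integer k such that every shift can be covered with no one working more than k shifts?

3

With 5 bakers and 11 worker-slots to fill, someone must work at least ⌈11/5⌉ = 3 shifts, so k ≥ 3.
k = 3 works: Feb 17→Baptiste, Feb 18→Baptiste, Feb 19→Baptiste, Feb 20→Ferraro, Feb 21→Chen, Feb 22→Chen, Feb 23→Ferraro, Feb 24→Ferraro+Chen, Feb 25→Wu+Olsen.
Loads: Ferraro 3, Baptiste 3, Chen 3, Wu 1, Olsen 1 — all ≤ 3.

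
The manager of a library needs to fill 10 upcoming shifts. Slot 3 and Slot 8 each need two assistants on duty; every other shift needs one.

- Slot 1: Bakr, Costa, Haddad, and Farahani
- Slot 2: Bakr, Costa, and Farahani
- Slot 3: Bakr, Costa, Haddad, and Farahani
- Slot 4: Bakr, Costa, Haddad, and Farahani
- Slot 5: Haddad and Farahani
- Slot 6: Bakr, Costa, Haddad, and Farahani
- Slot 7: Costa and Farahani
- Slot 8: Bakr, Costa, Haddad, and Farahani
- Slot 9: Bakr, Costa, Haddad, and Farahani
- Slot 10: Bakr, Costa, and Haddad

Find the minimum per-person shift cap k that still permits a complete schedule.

3

With 4 assistants and 12 worker-slots to fill, someone must work at least ⌈12/4⌉ = 3 shifts, so k ≥ 3.
k = 3 works: Slot 1→Bakr, Slot 2→Bakr, Slot 3→Haddad+Farahani, Slot 4→Costa, Slot 5→Haddad, Slot 6→Costa, Slot 7→Costa, Slot 8→Haddad+Farahani, Slot 9→Farahani, Slot 10→Bakr.
Loads: Bakr 3, Costa 3, Haddad 3, Farahani 3 — all ≤ 3.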